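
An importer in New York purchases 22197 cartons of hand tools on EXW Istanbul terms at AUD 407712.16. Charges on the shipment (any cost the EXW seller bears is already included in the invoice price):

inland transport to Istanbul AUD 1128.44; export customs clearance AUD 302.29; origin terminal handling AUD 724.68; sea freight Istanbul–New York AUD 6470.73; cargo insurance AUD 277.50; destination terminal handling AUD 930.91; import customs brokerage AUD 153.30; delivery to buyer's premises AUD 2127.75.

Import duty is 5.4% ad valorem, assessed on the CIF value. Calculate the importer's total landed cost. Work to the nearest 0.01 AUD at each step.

Total landed cost: AUD 442325.01

EXW: the seller makes goods available at their premises; the buyer bears all onward costs.
CIF value = EXW price + inland to port + export clearance + origin terminal + freight + insurance = 407712.16 + 1128.44 + 302.29 + 724.68 + 6470.73 + 277.50 = 416615.80
Import duty = 416615.80 × 5.4% = 22497.25
Buyer bears: inland to port 1128.44 + export clearance 302.29 + origin terminal 724.68 + freight 6470.73 + insurance 277.50 + destination terminal 930.91 + brokerage 153.30 + delivery 2127.75 + duty 22497.25 = 34612.85
Landed cost = invoice 407712.16 + 34612.85 = 442325.01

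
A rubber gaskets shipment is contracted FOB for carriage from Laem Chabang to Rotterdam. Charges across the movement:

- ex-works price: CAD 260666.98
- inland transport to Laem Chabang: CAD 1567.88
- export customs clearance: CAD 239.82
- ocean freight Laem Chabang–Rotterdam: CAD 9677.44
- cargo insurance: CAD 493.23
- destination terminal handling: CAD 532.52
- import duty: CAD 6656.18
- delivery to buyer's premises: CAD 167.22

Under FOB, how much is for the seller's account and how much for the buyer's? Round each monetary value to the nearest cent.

Seller: CAD 262474.68; buyer: CAD 17526.59

FOB: the seller bears costs until goods are on board at the origin port; the buyer bears freight, insurance and all costs thereafter.
Seller's account: goods 260666.98 + inland to port 1567.88 + export clearance 239.82 = 262474.68
Buyer's account: freight 9677.44 + insurance 493.23 + destination terminal 532.52 + duty 6656.18 + delivery 167.22 = 17526.59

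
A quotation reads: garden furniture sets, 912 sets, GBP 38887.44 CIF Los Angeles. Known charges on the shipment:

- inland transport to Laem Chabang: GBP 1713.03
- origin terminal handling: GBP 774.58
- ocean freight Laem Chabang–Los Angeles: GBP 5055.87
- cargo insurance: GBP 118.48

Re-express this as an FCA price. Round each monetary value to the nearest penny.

FCA price: GBP 32938.51

Not relevant to the conversion: inland to port — on the seller under both CIF and FCA; already in the CIF price and stays in the FCA price.
From CIF to FCA, the seller no longer bears: origin terminal, freight, insurance.
FCA price = 38887.44 − 774.58 − 5055.87 − 118.48 = 32938.51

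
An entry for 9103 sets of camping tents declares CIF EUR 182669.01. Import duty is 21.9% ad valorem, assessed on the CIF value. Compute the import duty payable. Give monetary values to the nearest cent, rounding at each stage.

Import duty = 182669.01 × 21.9% = 40004.51

Import duty: EUR 40004.51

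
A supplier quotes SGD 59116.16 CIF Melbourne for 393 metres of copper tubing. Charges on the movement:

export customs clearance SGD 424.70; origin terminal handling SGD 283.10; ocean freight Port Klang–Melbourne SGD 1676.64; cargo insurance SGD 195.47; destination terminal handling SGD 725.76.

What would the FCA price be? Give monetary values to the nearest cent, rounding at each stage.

Not relevant to the conversion: export clearance — on the seller under both CIF and FCA; already in the CIF price and stays in the FCA price. destination terminal — on the buyer under both terms; not part of either seller's price.
From CIF to FCA, the seller no longer bears: origin terminal, freight, insurance.
FCA price = 59116.16 − 283.10 − 1676.64 − 195.47 = 56960.95

FCA price: SGD 56960.95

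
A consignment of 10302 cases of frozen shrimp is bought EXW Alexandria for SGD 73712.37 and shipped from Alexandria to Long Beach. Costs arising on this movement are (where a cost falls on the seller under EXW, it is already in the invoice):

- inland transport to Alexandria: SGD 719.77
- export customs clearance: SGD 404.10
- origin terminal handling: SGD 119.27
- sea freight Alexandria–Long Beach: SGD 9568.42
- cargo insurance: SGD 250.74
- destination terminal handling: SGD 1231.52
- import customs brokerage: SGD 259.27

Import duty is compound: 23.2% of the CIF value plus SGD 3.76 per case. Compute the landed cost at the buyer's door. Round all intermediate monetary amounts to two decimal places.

EXW: the seller makes goods available at their premises; the buyer bears all onward costs.
CIF value = EXW price + inland to port + export clearance + origin terminal + freight + insurance = 73712.37 + 719.77 + 404.10 + 119.27 + 9568.42 + 250.74 = 84774.67
Ad valorem component: 84774.67 × 23.2% = 19667.72
Specific component: 10302 × 3.76 = 38735.52
Import duty = 19667.72 + 38735.52 = 58403.24
Buyer bears: inland to port 719.77 + export clearance 404.10 + origin terminal 119.27 + freight 9568.42 + insurance 250.74 + destination terminal 1231.52 + brokerage 259.27 + duty 58403.24 = 70956.33
Landed cost = invoice 73712.37 + 70956.33 = 144668.70

Total landed cost: SGD 144668.70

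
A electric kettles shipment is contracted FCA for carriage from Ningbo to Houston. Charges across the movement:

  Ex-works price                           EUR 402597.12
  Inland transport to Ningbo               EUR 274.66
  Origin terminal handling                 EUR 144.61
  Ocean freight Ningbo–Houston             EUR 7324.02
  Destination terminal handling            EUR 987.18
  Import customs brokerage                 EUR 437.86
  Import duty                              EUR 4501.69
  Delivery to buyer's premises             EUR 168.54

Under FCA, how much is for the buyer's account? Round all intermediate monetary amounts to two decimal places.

FCA: the seller delivers export-cleared goods to the carrier; the buyer bears costs from that point.
Seller's account: goods 402597.12 + inland to port 274.66 = 402871.78
Buyer's account: origin terminal 144.61 + freight 7324.02 + destination terminal 987.18 + brokerage 437.86 + duty 4501.69 + delivery 168.54 = 13563.90

Buyer's account: EUR 13563.90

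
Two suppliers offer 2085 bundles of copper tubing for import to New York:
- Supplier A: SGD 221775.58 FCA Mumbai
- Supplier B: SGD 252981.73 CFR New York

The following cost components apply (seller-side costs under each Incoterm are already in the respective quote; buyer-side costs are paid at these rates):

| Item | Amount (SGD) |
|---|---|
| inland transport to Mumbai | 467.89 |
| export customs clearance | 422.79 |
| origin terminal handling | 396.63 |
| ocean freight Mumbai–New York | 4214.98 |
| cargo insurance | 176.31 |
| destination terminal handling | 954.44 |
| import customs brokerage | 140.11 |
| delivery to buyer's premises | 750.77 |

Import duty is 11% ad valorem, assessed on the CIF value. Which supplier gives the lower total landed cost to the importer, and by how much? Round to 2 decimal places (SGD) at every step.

Supplier A is cheaper by SGD 29519.93

Supplier A (FCA):
CIF value = FCA price + origin terminal + freight + insurance = 221775.58 + 396.63 + 4214.98 + 176.31 = 226563.50
Import duty = 226563.50 × 11% = 24921.99
Buyer bears (A): 396.63 + 4214.98 + 176.31 + 954.44 + 140.11 + 750.77 = 6633.24
Landed cost (A) = invoice 221775.58 + 6633.24 + duty 24921.99 = 253330.81
Supplier B (CFR):
CIF value = CFR price + insurance = 252981.73 + 176.31 = 253158.04
Import duty = 253158.04 × 11% = 27847.38
Buyer bears (B): 176.31 + 954.44 + 140.11 + 750.77 = 2021.63
Landed cost (B) = invoice 252981.73 + 2021.63 + duty 27847.38 = 282850.74
Difference = |253330.81 − 282850.74| = 29519.93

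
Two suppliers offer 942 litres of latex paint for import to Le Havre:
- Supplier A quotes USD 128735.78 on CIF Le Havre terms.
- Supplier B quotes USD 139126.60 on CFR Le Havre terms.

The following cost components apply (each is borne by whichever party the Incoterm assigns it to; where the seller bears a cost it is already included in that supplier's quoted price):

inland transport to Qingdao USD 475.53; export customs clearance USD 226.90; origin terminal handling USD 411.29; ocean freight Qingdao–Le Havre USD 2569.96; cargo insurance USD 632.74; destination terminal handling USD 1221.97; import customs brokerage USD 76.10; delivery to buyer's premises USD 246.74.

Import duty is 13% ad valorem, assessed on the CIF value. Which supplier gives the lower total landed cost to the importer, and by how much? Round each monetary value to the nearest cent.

Supplier A (CIF):
The CIF price already equals the CIF value: 128735.78
Import duty = 128735.78 × 13% = 16735.65
Buyer bears (A): 1221.97 + 76.10 + 246.74 = 1544.81
Landed cost (A) = invoice 128735.78 + 1544.81 + duty 16735.65 = 147016.24
Supplier B (CFR):
CIF value = CFR price + insurance = 139126.60 + 632.74 = 139759.34
Import duty = 139759.34 × 13% = 18168.71
Buyer bears (B): 632.74 + 1221.97 + 76.10 + 246.74 = 2177.55
Landed cost (B) = invoice 139126.60 + 2177.55 + duty 18168.71 = 159472.86
Difference = |147016.24 − 159472.86| = 12456.62

Supplier A is cheaper by USD 12456.62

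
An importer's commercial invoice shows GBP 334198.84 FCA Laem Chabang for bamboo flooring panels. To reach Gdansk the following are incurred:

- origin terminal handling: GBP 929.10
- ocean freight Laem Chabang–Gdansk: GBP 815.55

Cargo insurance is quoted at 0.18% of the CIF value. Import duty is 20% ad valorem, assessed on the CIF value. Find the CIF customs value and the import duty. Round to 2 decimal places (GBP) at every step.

CIF value: GBP 336549.28; import duty: GBP 67309.86

Let C be the CIF value. C = FCA price + pre-shipment costs + freight + 0.18% × C
C − 0.18% × C = 334198.84 + 929.10 + 815.55
0.9982 × C = 335943.49
C = 335943.49 / 0.9982 = 336549.28
Insurance premium = 0.18% × 336549.28 = 605.79
Import duty = 336549.28 × 20% = 67309.86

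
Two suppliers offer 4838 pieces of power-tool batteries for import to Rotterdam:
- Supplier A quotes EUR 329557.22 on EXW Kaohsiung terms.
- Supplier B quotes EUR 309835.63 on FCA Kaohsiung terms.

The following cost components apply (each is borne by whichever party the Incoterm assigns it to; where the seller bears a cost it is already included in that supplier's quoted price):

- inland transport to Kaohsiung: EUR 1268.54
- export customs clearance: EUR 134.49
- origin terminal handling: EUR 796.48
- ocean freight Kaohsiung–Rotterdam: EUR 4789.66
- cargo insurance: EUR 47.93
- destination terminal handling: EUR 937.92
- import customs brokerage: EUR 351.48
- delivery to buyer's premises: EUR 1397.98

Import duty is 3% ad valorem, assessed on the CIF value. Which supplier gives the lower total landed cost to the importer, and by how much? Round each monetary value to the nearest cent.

Supplier B is cheaper by EUR 21758.36

Supplier A (EXW):
CIF value = EXW price + inland to port + export clearance + origin terminal + freight + insurance = 329557.22 + 1268.54 + 134.49 + 796.48 + 4789.66 + 47.93 = 336594.32
Import duty = 336594.32 × 3% = 10097.83
Buyer bears (A): 1268.54 + 134.49 + 796.48 + 4789.66 + 47.93 + 937.92 + 351.48 + 1397.98 = 9724.48
Landed cost (A) = invoice 329557.22 + 9724.48 + duty 10097.83 = 349379.53
Supplier B (FCA):
CIF value = FCA price + origin terminal + freight + insurance = 309835.63 + 796.48 + 4789.66 + 47.93 = 315469.70
Import duty = 315469.70 × 3% = 9464.09
Buyer bears (B): 796.48 + 4789.66 + 47.93 + 937.92 + 351.48 + 1397.98 = 8321.45
Landed cost (B) = invoice 309835.63 + 8321.45 + duty 9464.09 = 327621.17
Difference = |349379.53 − 327621.17| = 21758.36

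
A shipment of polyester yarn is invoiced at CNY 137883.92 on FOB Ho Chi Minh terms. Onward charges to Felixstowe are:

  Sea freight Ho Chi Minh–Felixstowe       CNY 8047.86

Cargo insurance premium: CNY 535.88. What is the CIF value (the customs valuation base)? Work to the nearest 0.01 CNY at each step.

CIF = FOB price + freight + insurance
CIF = 137883.92 + 8047.86 + 535.88 = 146467.66

CIF value: CNY 146467.66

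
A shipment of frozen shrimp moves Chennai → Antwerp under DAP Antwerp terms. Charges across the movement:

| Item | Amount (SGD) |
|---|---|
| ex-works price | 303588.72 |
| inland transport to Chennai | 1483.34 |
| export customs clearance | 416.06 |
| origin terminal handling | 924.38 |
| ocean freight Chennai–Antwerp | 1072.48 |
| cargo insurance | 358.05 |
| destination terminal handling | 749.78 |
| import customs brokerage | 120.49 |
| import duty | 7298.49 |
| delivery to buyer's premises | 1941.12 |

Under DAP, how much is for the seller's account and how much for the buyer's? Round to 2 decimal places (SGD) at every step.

DAP: the seller bears all costs to the named destination except import duty and clearance.
Seller's account: goods 303588.72 + inland to port 1483.34 + export clearance 416.06 + origin terminal 924.38 + freight 1072.48 + insurance 358.05 + destination terminal 749.78 + delivery 1941.12 = 310533.93
Buyer's account: brokerage 120.49 + duty 7298.49 = 7418.98

Seller: SGD 310533.93; buyer: SGD 7418.98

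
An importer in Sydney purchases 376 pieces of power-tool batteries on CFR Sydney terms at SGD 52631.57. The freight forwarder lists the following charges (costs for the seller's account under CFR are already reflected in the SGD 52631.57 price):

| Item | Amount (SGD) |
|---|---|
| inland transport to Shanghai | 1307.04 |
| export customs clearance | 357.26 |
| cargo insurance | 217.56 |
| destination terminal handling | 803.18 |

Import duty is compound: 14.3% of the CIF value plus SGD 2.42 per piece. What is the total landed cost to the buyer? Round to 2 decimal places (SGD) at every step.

CFR: the seller pays costs through ocean freight to the destination port, but not insurance.
Already in the invoice (seller's account under CFR): inland to port, export clearance — exclude.
CIF value = CFR price + insurance = 52631.57 + 217.56 = 52849.13
Ad valorem component: 52849.13 × 14.3% = 7557.43
Specific component: 376 × 2.42 = 909.92
Import duty = 7557.43 + 909.92 = 8467.35
Buyer bears: insurance 217.56 + destination terminal 803.18 + duty 8467.35 = 9488.09
Landed cost = invoice 52631.57 + 9488.09 = 62119.66

Total landed cost: SGD 62119.66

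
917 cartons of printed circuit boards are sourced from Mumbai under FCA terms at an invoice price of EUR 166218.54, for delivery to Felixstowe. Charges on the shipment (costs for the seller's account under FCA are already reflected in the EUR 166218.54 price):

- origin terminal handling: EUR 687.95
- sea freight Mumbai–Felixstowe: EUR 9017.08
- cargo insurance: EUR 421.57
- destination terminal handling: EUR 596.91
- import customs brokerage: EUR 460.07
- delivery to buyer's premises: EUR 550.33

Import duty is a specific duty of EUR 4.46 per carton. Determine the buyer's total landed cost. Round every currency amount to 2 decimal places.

Total landed cost: EUR 182042.27

FCA: the seller delivers export-cleared goods to the carrier; the buyer bears costs from that point.
CIF value = FCA price + origin terminal + freight + insurance = 166218.54 + 687.95 + 9017.08 + 421.57 = 176345.14
Import duty = 917 × 4.46 = 4089.82
Buyer bears: origin terminal 687.95 + freight 9017.08 + insurance 421.57 + destination terminal 596.91 + brokerage 460.07 + delivery 550.33 + duty 4089.82 = 15823.73
Landed cost = invoice 166218.54 + 15823.73 = 182042.27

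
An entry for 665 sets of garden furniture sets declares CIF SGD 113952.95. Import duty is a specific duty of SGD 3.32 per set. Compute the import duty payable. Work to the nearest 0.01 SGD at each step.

Import duty = 665 × 3.32 = 2207.80

Import duty: SGD 2207.80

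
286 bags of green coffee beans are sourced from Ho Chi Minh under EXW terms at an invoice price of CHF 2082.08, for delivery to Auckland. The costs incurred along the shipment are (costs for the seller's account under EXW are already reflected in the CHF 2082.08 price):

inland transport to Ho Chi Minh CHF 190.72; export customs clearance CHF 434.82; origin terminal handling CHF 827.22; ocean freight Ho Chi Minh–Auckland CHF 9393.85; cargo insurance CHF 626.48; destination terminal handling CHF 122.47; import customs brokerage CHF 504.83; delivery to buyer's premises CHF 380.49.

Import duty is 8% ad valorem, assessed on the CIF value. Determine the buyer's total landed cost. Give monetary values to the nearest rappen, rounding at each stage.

Total landed cost: CHF 15647.37

EXW: the seller makes goods available at their premises; the buyer bears all onward costs.
CIF value = EXW price + inland to port + export clearance + origin terminal + freight + insurance = 2082.08 + 190.72 + 434.82 + 827.22 + 9393.85 + 626.48 = 13555.17
Import duty = 13555.17 × 8% = 1084.41
Buyer bears: inland to port 190.72 + export clearance 434.82 + origin terminal 827.22 + freight 9393.85 + insurance 626.48 + destination terminal 122.47 + brokerage 504.83 + delivery 380.49 + duty 1084.41 = 13565.29
Landed cost = invoice 2082.08 + 13565.29 = 15647.37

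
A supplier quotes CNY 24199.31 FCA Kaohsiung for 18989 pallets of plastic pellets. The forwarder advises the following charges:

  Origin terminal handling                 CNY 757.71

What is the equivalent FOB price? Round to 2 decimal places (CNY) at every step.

From FCA to FOB, the seller additionally bears: origin terminal.
FOB price = 24199.31 + 757.71 = 24957.02

FOB price: CNY 24957.02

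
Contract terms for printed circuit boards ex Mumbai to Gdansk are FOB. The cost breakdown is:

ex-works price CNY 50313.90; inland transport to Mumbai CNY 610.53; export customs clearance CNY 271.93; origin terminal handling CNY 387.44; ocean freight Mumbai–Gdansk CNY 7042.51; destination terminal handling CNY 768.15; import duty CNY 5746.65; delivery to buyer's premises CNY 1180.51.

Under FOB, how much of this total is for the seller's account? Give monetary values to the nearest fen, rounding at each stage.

Seller's account: CNY 51583.80

FOB: the seller bears costs until goods are on board at the origin port; the buyer bears freight, insurance and all costs thereafter.
Seller's account: goods 50313.90 + inland to port 610.53 + export clearance 271.93 + origin terminal 387.44 = 51583.80
Buyer's account: freight 7042.51 + destination terminal 768.15 + duty 5746.65 + delivery 1180.51 = 14737.82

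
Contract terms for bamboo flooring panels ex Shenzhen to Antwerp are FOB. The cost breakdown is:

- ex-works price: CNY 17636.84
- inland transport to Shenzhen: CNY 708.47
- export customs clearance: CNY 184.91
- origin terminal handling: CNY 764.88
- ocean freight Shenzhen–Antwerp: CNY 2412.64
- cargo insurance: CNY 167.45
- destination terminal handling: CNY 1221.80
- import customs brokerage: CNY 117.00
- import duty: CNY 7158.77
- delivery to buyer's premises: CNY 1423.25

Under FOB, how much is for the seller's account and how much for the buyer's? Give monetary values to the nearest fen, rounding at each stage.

Seller: CNY 19295.10; buyer: CNY 12500.91

FOB: the seller bears costs until goods are on board at the origin port; the buyer bears freight, insurance and all costs thereafter.
Seller's account: goods 17636.84 + inland to port 708.47 + export clearance 184.91 + origin terminal 764.88 = 19295.10
Buyer's account: freight 2412.64 + insurance 167.45 + destination terminal 1221.80 + brokerage 117.00 + duty 7158.77 + delivery 1423.25 = 12500.91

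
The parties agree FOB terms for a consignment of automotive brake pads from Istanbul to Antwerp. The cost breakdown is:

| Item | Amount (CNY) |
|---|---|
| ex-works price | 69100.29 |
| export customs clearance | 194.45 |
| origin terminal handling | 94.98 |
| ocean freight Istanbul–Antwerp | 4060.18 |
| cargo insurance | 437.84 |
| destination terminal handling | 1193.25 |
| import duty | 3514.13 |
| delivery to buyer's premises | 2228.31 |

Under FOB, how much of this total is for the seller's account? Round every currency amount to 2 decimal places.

FOB: the seller bears costs until goods are on board at the origin port; the buyer bears freight, insurance and all costs thereafter.
Seller's account: goods 69100.29 + export clearance 194.45 + origin terminal 94.98 = 69389.72
Buyer's account: freight 4060.18 + insurance 437.84 + destination terminal 1193.25 + duty 3514.13 + delivery 2228.31 = 11433.71

Seller's account: CNY 69389.72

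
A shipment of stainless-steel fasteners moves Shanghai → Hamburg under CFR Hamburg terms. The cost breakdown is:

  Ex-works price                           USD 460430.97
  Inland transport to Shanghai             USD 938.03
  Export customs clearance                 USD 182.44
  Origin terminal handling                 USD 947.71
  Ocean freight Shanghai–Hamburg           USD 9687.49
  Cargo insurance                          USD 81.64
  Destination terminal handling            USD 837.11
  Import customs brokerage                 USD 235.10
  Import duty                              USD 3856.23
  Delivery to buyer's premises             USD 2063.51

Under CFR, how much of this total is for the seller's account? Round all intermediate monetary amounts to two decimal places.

Seller's account: USD 472186.64

CFR: the seller pays costs through ocean freight to the destination port, but not insurance.
Seller's account: goods 460430.97 + inland to port 938.03 + export clearance 182.44 + origin terminal 947.71 + freight 9687.49 = 472186.64
Buyer's account: insurance 81.64 + destination terminal 837.11 + brokerage 235.10 + duty 3856.23 + delivery 2063.51 = 7073.59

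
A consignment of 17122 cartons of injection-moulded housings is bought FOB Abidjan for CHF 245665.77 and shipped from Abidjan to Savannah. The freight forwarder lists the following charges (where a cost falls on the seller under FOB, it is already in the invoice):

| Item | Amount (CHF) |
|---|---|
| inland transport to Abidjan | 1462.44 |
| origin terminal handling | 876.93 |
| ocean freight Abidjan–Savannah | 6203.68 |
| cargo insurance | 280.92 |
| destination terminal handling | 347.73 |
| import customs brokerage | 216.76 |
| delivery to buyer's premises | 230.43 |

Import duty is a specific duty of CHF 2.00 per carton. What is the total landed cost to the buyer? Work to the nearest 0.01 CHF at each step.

FOB: the seller bears costs until goods are on board at the origin port; the buyer bears freight, insurance and all costs thereafter.
Already in the invoice (seller's account under FOB): inland to port, origin terminal — exclude.
CIF value = FOB price + freight + insurance = 245665.77 + 6203.68 + 280.92 = 252150.37
Import duty = 17122 × 2.00 = 34244.00
Buyer bears: freight 6203.68 + insurance 280.92 + destination terminal 347.73 + brokerage 216.76 + delivery 230.43 + duty 34244.00 = 41523.52
Landed cost = invoice 245665.77 + 41523.52 = 287189.29

Total landed cost: CHF 287189.29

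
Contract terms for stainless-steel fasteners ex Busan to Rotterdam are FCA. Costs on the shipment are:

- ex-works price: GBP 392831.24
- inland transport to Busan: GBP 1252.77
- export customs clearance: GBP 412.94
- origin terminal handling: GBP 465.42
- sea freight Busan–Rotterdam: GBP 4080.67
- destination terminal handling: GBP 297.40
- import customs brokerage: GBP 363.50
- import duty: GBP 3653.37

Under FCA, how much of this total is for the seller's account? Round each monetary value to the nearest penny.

FCA: the seller delivers export-cleared goods to the carrier; the buyer bears costs from that point.
Seller's account: goods 392831.24 + inland to port 1252.77 + export clearance 412.94 = 394496.95
Buyer's account: origin terminal 465.42 + freight 4080.67 + destination terminal 297.40 + brokerage 363.50 + duty 3653.37 = 8860.36

Seller's account: GBP 394496.95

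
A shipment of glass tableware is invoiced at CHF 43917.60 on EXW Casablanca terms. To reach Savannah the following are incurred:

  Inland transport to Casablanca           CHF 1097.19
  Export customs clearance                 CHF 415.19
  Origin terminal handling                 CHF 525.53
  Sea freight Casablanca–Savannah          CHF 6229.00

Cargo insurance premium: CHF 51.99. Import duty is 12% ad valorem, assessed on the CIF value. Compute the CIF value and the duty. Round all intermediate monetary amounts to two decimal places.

CIF = EXW price + pre-shipment costs + freight + insurance
CIF = 43917.60 + 1097.19 + 415.19 + 525.53 + 6229.00 + 51.99 = 52236.50
Import duty = 52236.50 × 12% = 6268.38

CIF value: CHF 52236.50; import duty: CHF 6268.38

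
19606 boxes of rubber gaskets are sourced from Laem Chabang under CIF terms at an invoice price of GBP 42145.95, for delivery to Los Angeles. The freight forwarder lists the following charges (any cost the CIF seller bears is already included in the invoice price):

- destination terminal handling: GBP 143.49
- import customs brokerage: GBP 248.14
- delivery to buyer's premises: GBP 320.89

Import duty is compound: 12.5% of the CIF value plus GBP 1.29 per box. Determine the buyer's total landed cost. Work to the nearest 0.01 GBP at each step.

Total landed cost: GBP 73418.45

CIF: the seller pays costs through ocean freight and marine insurance to the destination port.
The CIF price already equals the CIF value: 42145.95
Ad valorem component: 42145.95 × 12.5% = 5268.24
Specific component: 19606 × 1.29 = 25291.74
Import duty = 5268.24 + 25291.74 = 30559.98
Buyer bears: destination terminal 143.49 + brokerage 248.14 + delivery 320.89 + duty 30559.98 = 31272.50
Landed cost = invoice 42145.95 + 31272.50 = 73418.45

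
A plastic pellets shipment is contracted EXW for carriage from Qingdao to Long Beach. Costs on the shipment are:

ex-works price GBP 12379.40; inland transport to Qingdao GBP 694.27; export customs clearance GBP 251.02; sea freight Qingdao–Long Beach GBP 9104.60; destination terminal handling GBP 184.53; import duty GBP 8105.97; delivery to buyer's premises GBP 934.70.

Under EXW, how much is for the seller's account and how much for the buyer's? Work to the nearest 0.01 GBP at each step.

EXW: the seller makes goods available at their premises; the buyer bears all onward costs.
Seller's account: goods 12379.40 = 12379.40
Buyer's account: inland to port 694.27 + export clearance 251.02 + freight 9104.60 + destination terminal 184.53 + duty 8105.97 + delivery 934.70 = 19275.09

Seller: GBP 12379.40; buyer: GBP 19275.09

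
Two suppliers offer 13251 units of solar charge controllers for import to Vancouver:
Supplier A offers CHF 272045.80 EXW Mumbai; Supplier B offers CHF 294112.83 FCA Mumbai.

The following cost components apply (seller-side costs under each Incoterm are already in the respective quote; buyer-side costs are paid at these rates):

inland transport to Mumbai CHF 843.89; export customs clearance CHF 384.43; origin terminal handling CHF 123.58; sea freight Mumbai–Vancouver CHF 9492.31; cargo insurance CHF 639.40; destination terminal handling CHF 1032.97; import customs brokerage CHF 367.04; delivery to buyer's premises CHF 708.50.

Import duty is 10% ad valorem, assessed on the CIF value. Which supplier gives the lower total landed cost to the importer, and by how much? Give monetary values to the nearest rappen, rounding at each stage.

Supplier A is cheaper by CHF 22922.58

Supplier A (EXW):
CIF value = EXW price + inland to port + export clearance + origin terminal + freight + insurance = 272045.80 + 843.89 + 384.43 + 123.58 + 9492.31 + 639.40 = 283529.41
Import duty = 283529.41 × 10% = 28352.94
Buyer bears (A): 843.89 + 384.43 + 123.58 + 9492.31 + 639.40 + 1032.97 + 367.04 + 708.50 = 13592.12
Landed cost (A) = invoice 272045.80 + 13592.12 + duty 28352.94 = 313990.86
Supplier B (FCA):
CIF value = FCA price + origin terminal + freight + insurance = 294112.83 + 123.58 + 9492.31 + 639.40 = 304368.12
Import duty = 304368.12 × 10% = 30436.81
Buyer bears (B): 123.58 + 9492.31 + 639.40 + 1032.97 + 367.04 + 708.50 = 12363.80
Landed cost (B) = invoice 294112.83 + 12363.80 + duty 30436.81 = 336913.44
Difference = |313990.86 − 336913.44| = 22922.58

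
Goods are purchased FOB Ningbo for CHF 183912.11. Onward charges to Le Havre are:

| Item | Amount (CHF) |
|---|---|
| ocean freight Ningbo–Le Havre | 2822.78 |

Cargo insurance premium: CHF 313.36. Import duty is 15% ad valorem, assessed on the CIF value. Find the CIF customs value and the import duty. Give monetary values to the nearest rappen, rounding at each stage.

CIF = FOB price + freight + insurance
CIF = 183912.11 + 2822.78 + 313.36 = 187048.25
Import duty = 187048.25 × 15% = 28057.24

CIF value: CHF 187048.25; import duty: CHF 28057.24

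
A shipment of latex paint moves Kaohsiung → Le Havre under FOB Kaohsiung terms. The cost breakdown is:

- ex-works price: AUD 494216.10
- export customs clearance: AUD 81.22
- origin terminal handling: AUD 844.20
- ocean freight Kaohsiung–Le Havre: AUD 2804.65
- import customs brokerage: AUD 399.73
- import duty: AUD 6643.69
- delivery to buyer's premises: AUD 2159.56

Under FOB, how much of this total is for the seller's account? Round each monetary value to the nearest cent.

FOB: the seller bears costs until goods are on board at the origin port; the buyer bears freight, insurance and all costs thereafter.
Seller's account: goods 494216.10 + export clearance 81.22 + origin terminal 844.20 = 495141.52
Buyer's account: freight 2804.65 + brokerage 399.73 + duty 6643.69 + delivery 2159.56 = 12007.63

Seller's account: AUD 495141.52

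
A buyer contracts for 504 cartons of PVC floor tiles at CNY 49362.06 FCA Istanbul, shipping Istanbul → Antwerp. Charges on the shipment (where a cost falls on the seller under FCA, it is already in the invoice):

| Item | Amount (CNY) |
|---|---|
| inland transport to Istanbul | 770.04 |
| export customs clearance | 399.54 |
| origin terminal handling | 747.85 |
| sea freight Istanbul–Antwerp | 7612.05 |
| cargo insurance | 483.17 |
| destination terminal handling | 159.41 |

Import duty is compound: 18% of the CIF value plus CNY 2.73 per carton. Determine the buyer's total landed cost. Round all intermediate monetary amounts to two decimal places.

FCA: the seller delivers export-cleared goods to the carrier; the buyer bears costs from that point.
Already in the invoice (seller's account under FCA): inland to port, export clearance — exclude.
CIF value = FCA price + origin terminal + freight + insurance = 49362.06 + 747.85 + 7612.05 + 483.17 = 58205.13
Ad valorem component: 58205.13 × 18% = 10476.92
Specific component: 504 × 2.73 = 1375.92
Import duty = 10476.92 + 1375.92 = 11852.84
Buyer bears: origin terminal 747.85 + freight 7612.05 + insurance 483.17 + destination terminal 159.41 + duty 11852.84 = 20855.32
Landed cost = invoice 49362.06 + 20855.32 = 70217.38

Total landed cost: CNY 70217.38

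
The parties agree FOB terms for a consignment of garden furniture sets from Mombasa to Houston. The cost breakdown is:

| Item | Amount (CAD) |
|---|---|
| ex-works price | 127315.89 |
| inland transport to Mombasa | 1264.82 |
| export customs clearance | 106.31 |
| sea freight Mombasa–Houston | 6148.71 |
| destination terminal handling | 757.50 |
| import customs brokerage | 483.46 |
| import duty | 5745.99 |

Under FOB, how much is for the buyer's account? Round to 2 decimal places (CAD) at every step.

FOB: the seller bears costs until goods are on board at the origin port; the buyer bears freight, insurance and all costs thereafter.
Seller's account: goods 127315.89 + inland to port 1264.82 + export clearance 106.31 = 128687.02
Buyer's account: freight 6148.71 + destination terminal 757.50 + brokerage 483.46 + duty 5745.99 = 13135.66

Buyer's account: CAD 13135.66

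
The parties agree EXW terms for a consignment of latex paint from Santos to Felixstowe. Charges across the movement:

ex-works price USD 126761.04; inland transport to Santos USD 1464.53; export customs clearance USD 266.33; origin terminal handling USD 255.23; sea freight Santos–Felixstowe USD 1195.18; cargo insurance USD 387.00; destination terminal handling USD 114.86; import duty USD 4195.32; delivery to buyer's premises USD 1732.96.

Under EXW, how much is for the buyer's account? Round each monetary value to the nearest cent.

Buyer's account: USD 9611.41

EXW: the seller makes goods available at their premises; the buyer bears all onward costs.
Seller's account: goods 126761.04 = 126761.04
Buyer's account: inland to port 1464.53 + export clearance 266.33 + origin terminal 255.23 + freight 1195.18 + insurance 387.00 + destination terminal 114.86 + duty 4195.32 + delivery 1732.96 = 9611.41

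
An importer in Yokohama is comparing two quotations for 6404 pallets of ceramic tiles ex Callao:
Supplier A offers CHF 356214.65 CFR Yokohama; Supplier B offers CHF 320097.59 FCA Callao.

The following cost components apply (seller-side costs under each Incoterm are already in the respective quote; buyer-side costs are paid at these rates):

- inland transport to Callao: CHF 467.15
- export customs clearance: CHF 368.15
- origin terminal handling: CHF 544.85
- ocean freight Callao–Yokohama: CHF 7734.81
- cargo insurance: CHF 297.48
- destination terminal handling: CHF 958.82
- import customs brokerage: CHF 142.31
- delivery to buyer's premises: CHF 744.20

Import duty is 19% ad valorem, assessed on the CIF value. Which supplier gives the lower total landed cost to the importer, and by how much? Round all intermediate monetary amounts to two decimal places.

Supplier B is cheaper by CHF 33126.50

Supplier A (CFR):
CIF value = CFR price + insurance = 356214.65 + 297.48 = 356512.13
Import duty = 356512.13 × 19% = 67737.30
Buyer bears (A): 297.48 + 958.82 + 142.31 + 744.20 = 2142.81
Landed cost (A) = invoice 356214.65 + 2142.81 + duty 67737.30 = 426094.76
Supplier B (FCA):
CIF value = FCA price + origin terminal + freight + insurance = 320097.59 + 544.85 + 7734.81 + 297.48 = 328674.73
Import duty = 328674.73 × 19% = 62448.20
Buyer bears (B): 544.85 + 7734.81 + 297.48 + 958.82 + 142.31 + 744.20 = 10422.47
Landed cost (B) = invoice 320097.59 + 10422.47 + duty 62448.20 = 392968.26
Difference = |426094.76 − 392968.26| = 33126.50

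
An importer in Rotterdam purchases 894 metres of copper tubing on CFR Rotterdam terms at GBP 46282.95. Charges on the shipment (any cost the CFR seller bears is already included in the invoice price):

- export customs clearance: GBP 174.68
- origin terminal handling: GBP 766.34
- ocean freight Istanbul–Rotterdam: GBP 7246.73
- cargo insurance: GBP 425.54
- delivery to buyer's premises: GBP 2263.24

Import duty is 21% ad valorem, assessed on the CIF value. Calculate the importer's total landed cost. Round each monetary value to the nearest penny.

CFR: the seller pays costs through ocean freight to the destination port, but not insurance.
Already in the invoice (seller's account under CFR): export clearance, origin terminal, freight — exclude.
CIF value = CFR price + insurance = 46282.95 + 425.54 = 46708.49
Import duty = 46708.49 × 21% = 9808.78
Buyer bears: insurance 425.54 + delivery 2263.24 + duty 9808.78 = 12497.56
Landed cost = invoice 46282.95 + 12497.56 = 58780.51

Total landed cost: GBP 58780.51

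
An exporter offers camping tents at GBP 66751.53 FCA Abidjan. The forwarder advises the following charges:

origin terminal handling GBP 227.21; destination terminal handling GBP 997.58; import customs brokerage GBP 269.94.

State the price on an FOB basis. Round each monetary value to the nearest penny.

Not relevant to the conversion: destination terminal, brokerage — on the buyer under both terms; not part of either seller's price.
From FCA to FOB, the seller additionally bears: origin terminal.
FOB price = 66751.53 + 227.21 = 66978.74

FOB price: GBP 66978.74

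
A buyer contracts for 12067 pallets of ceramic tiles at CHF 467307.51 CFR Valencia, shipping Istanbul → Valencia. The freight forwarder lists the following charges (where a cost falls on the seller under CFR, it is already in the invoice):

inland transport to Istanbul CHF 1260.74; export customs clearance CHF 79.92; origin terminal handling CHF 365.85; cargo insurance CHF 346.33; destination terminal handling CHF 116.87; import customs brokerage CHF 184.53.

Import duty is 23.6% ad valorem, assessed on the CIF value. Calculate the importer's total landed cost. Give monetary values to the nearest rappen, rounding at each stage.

Total landed cost: CHF 578321.55

CFR: the seller pays costs through ocean freight to the destination port, but not insurance.
Already in the invoice (seller's account under CFR): inland to port, export clearance, origin terminal — exclude.
CIF value = CFR price + insurance = 467307.51 + 346.33 = 467653.84
Import duty = 467653.84 × 23.6% = 110366.31
Buyer bears: insurance 346.33 + destination terminal 116.87 + brokerage 184.53 + duty 110366.31 = 111014.04
Landed cost = invoice 467307.51 + 111014.04 = 578321.55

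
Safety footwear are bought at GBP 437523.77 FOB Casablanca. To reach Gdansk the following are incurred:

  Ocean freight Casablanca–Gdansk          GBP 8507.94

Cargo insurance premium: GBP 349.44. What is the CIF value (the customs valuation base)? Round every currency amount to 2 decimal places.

CIF value: GBP 446381.15

CIF = FOB price + freight + insurance
CIF = 437523.77 + 8507.94 + 349.44 = 446381.15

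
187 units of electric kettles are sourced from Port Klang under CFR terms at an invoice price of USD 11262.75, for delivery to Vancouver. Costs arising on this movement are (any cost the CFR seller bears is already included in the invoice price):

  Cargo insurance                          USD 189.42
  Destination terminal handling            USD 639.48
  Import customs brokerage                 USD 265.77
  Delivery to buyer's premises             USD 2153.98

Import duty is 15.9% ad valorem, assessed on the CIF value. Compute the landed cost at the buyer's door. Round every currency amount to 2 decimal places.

Total landed cost: USD 16332.30

CFR: the seller pays costs through ocean freight to the destination port, but not insurance.
CIF value = CFR price + insurance = 11262.75 + 189.42 = 11452.17
Import duty = 11452.17 × 15.9% = 1820.90
Buyer bears: insurance 189.42 + destination terminal 639.48 + brokerage 265.77 + delivery 2153.98 + duty 1820.90 = 5069.55
Landed cost = invoice 11262.75 + 5069.55 = 16332.30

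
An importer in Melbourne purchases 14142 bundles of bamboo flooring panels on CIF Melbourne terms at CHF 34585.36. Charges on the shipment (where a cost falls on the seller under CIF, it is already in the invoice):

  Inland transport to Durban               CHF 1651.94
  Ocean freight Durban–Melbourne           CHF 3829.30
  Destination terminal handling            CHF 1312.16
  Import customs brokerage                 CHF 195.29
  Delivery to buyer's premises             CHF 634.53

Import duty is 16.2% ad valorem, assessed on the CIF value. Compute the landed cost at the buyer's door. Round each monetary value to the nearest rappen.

CIF: the seller pays costs through ocean freight and marine insurance to the destination port.
Already in the invoice (seller's account under CIF): inland to port, freight — exclude.
The CIF price already equals the CIF value: 34585.36
Import duty = 34585.36 × 16.2% = 5602.83
Buyer bears: destination terminal 1312.16 + brokerage 195.29 + delivery 634.53 + duty 5602.83 = 7744.81
Landed cost = invoice 34585.36 + 7744.81 = 42330.17

Total landed cost: CHF 42330.17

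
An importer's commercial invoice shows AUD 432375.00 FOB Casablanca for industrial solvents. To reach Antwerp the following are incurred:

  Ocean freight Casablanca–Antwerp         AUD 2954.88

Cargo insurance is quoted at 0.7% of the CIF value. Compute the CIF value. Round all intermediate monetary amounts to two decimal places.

CIF value: AUD 438398.67

Let C be the CIF value. C = FOB price + freight + 0.7% × C
C − 0.7% × C = 432375.00 + 2954.88
0.993 × C = 435329.88
C = 435329.88 / 0.993 = 438398.67
Insurance premium = 0.7% × 438398.67 = 3068.79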